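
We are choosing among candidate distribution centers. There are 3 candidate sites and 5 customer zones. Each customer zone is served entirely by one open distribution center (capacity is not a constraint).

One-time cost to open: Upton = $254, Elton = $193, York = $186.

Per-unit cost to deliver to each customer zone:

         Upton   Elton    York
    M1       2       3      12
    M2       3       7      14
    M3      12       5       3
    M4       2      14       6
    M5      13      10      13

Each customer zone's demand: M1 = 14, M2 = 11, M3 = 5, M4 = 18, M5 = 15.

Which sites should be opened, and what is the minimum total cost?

Open Upton only; minimum total cost 606.

For any fixed open set, each customer zone goes to its cheapest open site; total = fixed + service.
{Upton}: M1→Upton 2·14=28, M2→Upton 3·11=33, M3→Upton 12·5=60, M4→Upton 2·18=36, M5→Upton 13·15=195. Service 352; fixed 254; total 606.
{Upton, Elton}: service 272 + fixed 447 = 719
{Elton}: service 546 + fixed 193 = 739
{Upton, Elton, York}: M1→Upton 2·14=28, M2→Upton 3·11=33, M3→York 3·5=15, M4→Upton 2·18=36, M5→Elton 10·15=150. Service 262; fixed 633; total 895.
No other subset beats 606.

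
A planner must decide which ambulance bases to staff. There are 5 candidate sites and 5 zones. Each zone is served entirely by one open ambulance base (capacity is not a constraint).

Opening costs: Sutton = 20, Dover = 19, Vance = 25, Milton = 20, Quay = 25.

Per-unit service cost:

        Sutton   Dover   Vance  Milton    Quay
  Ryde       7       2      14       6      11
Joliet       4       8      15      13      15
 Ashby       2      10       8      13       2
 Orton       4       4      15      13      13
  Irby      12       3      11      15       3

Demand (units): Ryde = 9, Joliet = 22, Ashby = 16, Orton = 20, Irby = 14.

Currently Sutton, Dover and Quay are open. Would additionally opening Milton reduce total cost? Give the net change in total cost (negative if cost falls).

No — net change +20 (cost rises by 20).

Current service cost with {Sutton, Dover, Quay}: 260.
Adding Milton: each zone re-picks its cheapest; new service cost 260, saving 0.
Extra fixed cost: 20. Net change = 20 − 0 = 20.
(Totals: 324 → 344.)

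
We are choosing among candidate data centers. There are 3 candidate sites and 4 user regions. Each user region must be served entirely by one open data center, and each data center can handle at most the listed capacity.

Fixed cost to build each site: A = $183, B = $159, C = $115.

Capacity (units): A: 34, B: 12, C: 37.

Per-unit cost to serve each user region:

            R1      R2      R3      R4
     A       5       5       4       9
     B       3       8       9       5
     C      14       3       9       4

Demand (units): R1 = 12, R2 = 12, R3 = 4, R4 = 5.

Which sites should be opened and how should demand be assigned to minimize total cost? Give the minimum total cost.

Minimum total cost: 364

Open {A}: R1→A 5·12=60, R2→A 5·12=60, R3→A 4·4=16, R4→A 9·5=45.
Loads: A carries 33/34. Service 181; fixed 183; total 364.
Next best feasible plan costs 375.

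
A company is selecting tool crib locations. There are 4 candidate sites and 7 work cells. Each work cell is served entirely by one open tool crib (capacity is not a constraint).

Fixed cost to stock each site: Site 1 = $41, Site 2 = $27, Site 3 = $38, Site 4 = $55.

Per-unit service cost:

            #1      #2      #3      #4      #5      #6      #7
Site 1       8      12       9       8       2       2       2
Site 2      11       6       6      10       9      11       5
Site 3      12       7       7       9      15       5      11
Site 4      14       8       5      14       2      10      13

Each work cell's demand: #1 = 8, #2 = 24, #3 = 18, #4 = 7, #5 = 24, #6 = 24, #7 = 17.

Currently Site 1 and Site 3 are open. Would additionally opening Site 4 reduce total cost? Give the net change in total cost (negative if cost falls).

No — net change +19 (cost rises by 19).

Current service cost with {Site 1, Site 3}: 544.
Adding Site 4: each work cell re-picks its cheapest; new service cost 508, saving 36.
Extra fixed cost: 55. Net change = 55 − 36 = 19.
(Totals: 623 → 642.)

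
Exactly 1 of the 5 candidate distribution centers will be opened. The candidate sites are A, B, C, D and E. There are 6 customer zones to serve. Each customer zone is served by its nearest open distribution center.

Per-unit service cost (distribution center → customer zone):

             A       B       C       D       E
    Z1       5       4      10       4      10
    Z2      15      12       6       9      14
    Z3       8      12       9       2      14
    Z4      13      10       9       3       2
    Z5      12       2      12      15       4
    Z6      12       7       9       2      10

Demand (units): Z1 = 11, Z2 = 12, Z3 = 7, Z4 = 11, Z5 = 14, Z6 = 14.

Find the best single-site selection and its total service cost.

Choose D only; total service cost 437.

With exactly 1 open, each customer zone uses its cheapest among the chosen.
{D}: Z1→D 4·11=44, Z2→D 9·12=108, Z3→D 2·7=14, Z4→D 3·11=33, Z5→D 15·14=210, Z6→D 2·14=28. Service cost 437.
{B}: service cost 508
{E}: service cost 594
Among all 5 size-1 choices, {D} is lowest.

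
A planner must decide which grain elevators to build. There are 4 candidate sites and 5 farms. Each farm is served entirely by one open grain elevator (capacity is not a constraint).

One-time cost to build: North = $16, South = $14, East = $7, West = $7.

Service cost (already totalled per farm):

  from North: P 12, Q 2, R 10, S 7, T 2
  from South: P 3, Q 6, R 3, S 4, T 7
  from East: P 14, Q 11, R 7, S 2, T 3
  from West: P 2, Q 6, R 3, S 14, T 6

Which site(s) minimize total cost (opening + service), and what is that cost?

For any fixed open set, each farm goes to its cheapest open site; total = fixed + service.
{East, West}: P→West 2, Q→West 6, R→West 3, S→East 2, T→East 3. Service 16; fixed 14; total 30.
{South}: service 23 + fixed 14 = 37
{South, East}: service 17 + fixed 21 = 38
{North, South, East, West}: service 11 + fixed 44 = 55
No other subset beats 30.

Open East and West; minimum total cost 30.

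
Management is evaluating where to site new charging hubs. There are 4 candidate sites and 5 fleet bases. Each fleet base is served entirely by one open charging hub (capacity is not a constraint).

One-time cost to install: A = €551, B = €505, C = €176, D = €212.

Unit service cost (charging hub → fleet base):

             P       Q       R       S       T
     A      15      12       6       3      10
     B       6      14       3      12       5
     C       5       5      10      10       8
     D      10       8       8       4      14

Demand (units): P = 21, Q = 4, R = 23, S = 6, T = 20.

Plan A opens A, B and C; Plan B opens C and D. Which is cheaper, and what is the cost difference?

Plan B is cheaper by 663.

Plan A: {A, B, C}: P→C 5·21=105, Q→C 5·4=20, R→B 3·23=69, S→A 3·6=18, T→B 5·20=100. Service 312; fixed 1232; total 1544.
Plan B: {C, D}: P→C 5·21=105, Q→C 5·4=20, R→D 8·23=184, S→D 4·6=24, T→C 8·20=160. Service 493; fixed 388; total 881.
Difference: |1544 − 881| = 663.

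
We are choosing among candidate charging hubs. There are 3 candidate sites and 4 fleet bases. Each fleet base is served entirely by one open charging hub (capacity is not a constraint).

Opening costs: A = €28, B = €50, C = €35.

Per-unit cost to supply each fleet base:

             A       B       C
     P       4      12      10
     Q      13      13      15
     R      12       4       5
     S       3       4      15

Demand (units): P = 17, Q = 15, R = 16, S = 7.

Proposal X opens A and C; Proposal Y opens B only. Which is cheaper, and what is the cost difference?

Proposal X is cheaper by 114.

Proposal X: {A, C}: P→A 4·17=68, Q→A 13·15=195, R→C 5·16=80, S→A 3·7=21. Service 364; fixed 63; total 427.
Proposal Y: {B}: P→B 12·17=204, Q→B 13·15=195, R→B 4·16=64, S→B 4·7=28. Service 491; fixed 50; total 541.
Difference: |427 − 541| = 114.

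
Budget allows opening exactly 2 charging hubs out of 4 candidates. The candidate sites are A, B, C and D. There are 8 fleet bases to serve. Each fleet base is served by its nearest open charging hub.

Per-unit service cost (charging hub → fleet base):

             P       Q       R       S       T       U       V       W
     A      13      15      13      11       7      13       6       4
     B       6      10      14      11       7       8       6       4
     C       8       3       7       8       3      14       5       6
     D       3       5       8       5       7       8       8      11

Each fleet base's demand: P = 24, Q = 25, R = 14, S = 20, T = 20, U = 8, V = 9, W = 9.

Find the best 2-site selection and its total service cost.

Choose C and D; total service cost 568.

With exactly 2 open, each fleet base uses its cheapest among the chosen.
{C, D}: P→D 3·24=72, Q→C 3·25=75, R→C 7·14=98, S→D 5·20=100, T→C 3·20=60, U→D 8·8=64, V→C 5·9=45, W→C 6·9=54. Service cost 568.
{B, C}: service cost 682
{A, D}: service cost 703
Among all 6 size-2 choices, {C, D} is lowest.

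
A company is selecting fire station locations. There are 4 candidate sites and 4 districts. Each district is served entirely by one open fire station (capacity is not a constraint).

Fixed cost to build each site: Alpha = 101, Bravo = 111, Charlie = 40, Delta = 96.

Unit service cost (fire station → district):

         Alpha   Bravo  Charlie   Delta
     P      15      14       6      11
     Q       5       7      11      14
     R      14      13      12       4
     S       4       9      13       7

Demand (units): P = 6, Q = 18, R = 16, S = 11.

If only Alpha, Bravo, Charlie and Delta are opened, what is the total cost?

Total cost: 582

Each district is assigned to its cheapest site among the open ones.
{Alpha, Bravo, Charlie, Delta}: P→Charlie 6·6=36, Q→Alpha 5·18=90, R→Delta 4·16=64, S→Alpha 4·11=44. Service 234; fixed 348; total 582.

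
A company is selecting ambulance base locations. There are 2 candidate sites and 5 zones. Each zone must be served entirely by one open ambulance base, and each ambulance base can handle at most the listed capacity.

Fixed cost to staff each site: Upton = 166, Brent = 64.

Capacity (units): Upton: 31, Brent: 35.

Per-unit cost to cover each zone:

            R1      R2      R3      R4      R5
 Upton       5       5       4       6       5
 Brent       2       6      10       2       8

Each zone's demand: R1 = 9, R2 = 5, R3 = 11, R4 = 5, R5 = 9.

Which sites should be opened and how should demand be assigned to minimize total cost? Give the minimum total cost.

Minimum total cost: 372

Open {Upton, Brent}: R1→Brent 2·9=18, R2→Upton 5·5=25, R3→Upton 4·11=44, R4→Brent 2·5=10, R5→Upton 5·9=45.
Loads: Upton carries 25/31, Brent carries 14/35. Service 142; fixed 230; total 372.
Next best feasible plan costs 377.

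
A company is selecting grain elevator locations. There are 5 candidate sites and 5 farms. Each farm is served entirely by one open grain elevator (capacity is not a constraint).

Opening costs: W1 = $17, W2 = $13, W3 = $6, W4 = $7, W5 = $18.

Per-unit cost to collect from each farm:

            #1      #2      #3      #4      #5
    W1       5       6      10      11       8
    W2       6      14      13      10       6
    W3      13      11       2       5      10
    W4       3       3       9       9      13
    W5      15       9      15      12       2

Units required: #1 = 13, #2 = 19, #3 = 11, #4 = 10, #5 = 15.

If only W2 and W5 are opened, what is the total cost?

Total cost: 553

Each farm is assigned to its cheapest site among the open ones.
{W2, W5}: #1→W2 6·13=78, #2→W5 9·19=171, #3→W2 13·11=143, #4→W2 10·10=100, #5→W5 2·15=30. Service 522; fixed 31; total 553.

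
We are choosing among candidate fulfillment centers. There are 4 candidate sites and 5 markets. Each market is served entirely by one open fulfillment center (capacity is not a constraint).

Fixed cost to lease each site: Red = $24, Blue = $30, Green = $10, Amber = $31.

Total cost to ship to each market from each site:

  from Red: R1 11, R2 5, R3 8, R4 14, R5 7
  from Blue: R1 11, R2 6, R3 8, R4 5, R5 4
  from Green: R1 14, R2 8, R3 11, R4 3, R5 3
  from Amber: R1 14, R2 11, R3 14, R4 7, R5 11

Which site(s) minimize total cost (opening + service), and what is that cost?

Open Green only; minimum total cost 49.

For any fixed open set, each market goes to its cheapest open site; total = fixed + service.
{Green}: R1→Green 14, R2→Green 8, R3→Green 11, R4→Green 3, R5→Green 3. Service 39; fixed 10; total 49.
{Red, Green}: R1→Red 11, R2→Red 5, R3→Red 8, R4→Green 3, R5→Green 3. Service 30; fixed 34; total 64.
{Blue}: service 34 + fixed 30 = 64
{Red, Blue, Green, Amber}: R1→Red 11, R2→Red 5, R3→Red 8, R4→Green 3, R5→Green 3. Service 30; fixed 95; total 125.
(All 15 nonempty subsets were checked; Green only is lowest.)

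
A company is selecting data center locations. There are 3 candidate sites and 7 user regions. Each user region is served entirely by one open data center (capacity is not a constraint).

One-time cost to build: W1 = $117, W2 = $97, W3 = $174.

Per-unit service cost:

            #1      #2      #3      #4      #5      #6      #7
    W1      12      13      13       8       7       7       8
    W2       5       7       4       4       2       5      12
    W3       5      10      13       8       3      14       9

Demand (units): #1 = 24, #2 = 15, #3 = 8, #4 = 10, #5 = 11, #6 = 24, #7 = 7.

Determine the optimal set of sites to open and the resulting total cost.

Open W2 only; minimum total cost 620.

For any fixed open set, each user region goes to its cheapest open site; total = fixed + service.
{W2}: #1→W2 5·24=120, #2→W2 7·15=105, #3→W2 4·8=32, #4→W2 4·10=40, #5→W2 2·11=22, #6→W2 5·24=120, #7→W2 12·7=84. Service 523; fixed 97; total 620.
{W1, W2}: service 495 + fixed 214 = 709
{W2, W3}: service 502 + fixed 271 = 773
{W1, W2, W3}: service 495 + fixed 388 = 883
No other subset beats 620.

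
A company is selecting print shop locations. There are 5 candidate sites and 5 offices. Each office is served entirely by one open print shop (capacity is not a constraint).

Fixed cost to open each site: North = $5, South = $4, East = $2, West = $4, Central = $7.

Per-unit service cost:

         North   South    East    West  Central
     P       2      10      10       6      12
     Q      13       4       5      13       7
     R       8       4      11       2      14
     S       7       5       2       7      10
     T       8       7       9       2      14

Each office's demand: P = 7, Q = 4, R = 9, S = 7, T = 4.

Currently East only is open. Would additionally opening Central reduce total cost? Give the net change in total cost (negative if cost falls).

No — net change +7 (cost rises by 7).

Current service cost with {East}: 239.
Adding Central: each office re-picks its cheapest; new service cost 239, saving 0.
Extra fixed cost: 7. Net change = 7 − 0 = 7.
(Totals: 241 → 248.)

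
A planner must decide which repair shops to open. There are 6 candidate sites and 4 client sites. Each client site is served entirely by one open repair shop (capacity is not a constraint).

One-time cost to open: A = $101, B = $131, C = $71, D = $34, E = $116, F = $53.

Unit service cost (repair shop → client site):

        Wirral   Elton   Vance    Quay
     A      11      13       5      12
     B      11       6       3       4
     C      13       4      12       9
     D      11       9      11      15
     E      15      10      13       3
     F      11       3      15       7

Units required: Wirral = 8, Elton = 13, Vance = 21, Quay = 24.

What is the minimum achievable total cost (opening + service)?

For any fixed open set, each client site goes to its cheapest open site; total = fixed + service.
{B}: Wirral→B 11·8=88, Elton→B 6·13=78, Vance→B 3·21=63, Quay→B 4·24=96. Service 325; fixed 131; total 456.
{B, F}: service 286 + fixed 184 = 470
{B, D}: Wirral→B 11·8=88, Elton→B 6·13=78, Vance→B 3·21=63, Quay→B 4·24=96. Service 325; fixed 165; total 490.
{A, B, C, D, E, F}: service 262 + fixed 506 = 768
No other subset beats 456.

Minimum total cost: 456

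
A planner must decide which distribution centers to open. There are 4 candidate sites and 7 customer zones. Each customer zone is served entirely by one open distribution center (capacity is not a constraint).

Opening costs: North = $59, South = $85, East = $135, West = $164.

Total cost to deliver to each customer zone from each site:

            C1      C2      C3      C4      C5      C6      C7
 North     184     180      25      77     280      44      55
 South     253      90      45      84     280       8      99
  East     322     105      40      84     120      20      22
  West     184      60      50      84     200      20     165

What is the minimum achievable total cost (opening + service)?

Minimum total cost: 747

For any fixed open set, each customer zone goes to its cheapest open site; total = fixed + service.
{North, East}: C1→North 184, C2→East 105, C3→North 25, C4→North 77, C5→East 120, C6→East 20, C7→East 22. Service 553; fixed 194; total 747.
{North, South, East}: service 526 + fixed 279 = 805
{East, West}: C1→West 184, C2→West 60, C3→East 40, C4→East 84, C5→East 120, C6→East 20, C7→East 22. Service 530; fixed 299; total 829.
{North, South, East, West}: C1→North 184, C2→West 60, C3→North 25, C4→North 77, C5→East 120, C6→South 8, C7→East 22. Service 496; fixed 443; total 939.
No other subset beats 747.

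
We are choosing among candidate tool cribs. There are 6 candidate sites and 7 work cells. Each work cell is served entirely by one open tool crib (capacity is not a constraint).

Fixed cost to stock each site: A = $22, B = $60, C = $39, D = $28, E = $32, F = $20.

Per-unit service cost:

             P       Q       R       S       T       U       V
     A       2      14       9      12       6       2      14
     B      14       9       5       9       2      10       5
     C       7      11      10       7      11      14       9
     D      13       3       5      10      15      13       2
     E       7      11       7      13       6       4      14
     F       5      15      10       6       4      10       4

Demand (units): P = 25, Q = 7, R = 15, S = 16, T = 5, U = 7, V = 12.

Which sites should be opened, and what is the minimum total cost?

For any fixed open set, each work cell goes to its cheapest open site; total = fixed + service.
{A, D, F}: P→A 2·25=50, Q→D 3·7=21, R→D 5·15=75, S→F 6·16=96, T→F 4·5=20, U→A 2·7=14, V→D 2·12=24. Service 300; fixed 70; total 370.
{A, D, E, F}: P→A 2·25=50, Q→D 3·7=21, R→D 5·15=75, S→F 6·16=96, T→F 4·5=20, U→A 2·7=14, V→D 2·12=24. Service 300; fixed 102; total 402.
{A, C, D, F}: service 300 + fixed 109 = 409
{A, B, C, D, E, F}: service 290 + fixed 201 = 491
No other subset beats 370.

Open A, D and F; minimum total cost 370.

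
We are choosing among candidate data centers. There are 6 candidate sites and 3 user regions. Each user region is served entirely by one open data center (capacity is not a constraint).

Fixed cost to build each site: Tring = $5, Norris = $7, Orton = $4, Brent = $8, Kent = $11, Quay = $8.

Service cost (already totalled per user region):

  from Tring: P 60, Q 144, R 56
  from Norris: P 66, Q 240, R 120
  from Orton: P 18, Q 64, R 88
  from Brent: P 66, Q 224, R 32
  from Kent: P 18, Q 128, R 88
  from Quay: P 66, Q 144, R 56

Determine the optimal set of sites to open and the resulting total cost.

Open Orton and Brent; minimum total cost 126.

For any fixed open set, each user region goes to its cheapest open site; total = fixed + service.
{Orton, Brent}: P→Orton 18, Q→Orton 64, R→Brent 32. Service 114; fixed 12; total 126.
{Tring, Orton, Brent}: P→Orton 18, Q→Orton 64, R→Brent 32. Service 114; fixed 17; total 131.
{Norris, Orton, Brent}: service 114 + fixed 19 = 133
{Tring, Norris, Orton, Brent, Kent, Quay}: service 114 + fixed 43 = 157
No other subset beats 126.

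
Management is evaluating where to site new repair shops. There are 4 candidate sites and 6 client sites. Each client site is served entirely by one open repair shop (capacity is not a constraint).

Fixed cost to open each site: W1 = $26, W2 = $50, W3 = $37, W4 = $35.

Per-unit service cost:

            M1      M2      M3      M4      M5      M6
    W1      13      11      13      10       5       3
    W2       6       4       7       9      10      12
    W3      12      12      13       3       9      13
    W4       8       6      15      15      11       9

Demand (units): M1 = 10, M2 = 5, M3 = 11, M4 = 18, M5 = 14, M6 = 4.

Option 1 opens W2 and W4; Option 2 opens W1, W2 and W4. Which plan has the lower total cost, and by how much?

Option 2 is cheaper by 68.

Option 1: {W2, W4}: M1→W2 6·10=60, M2→W2 4·5=20, M3→W2 7·11=77, M4→W2 9·18=162, M5→W2 10·14=140, M6→W4 9·4=36. Service 495; fixed 85; total 580.
Option 2: {W1, W2, W4}: M1→W2 6·10=60, M2→W2 4·5=20, M3→W2 7·11=77, M4→W2 9·18=162, M5→W1 5·14=70, M6→W1 3·4=12. Service 401; fixed 111; total 512.
Difference: |580 − 512| = 68.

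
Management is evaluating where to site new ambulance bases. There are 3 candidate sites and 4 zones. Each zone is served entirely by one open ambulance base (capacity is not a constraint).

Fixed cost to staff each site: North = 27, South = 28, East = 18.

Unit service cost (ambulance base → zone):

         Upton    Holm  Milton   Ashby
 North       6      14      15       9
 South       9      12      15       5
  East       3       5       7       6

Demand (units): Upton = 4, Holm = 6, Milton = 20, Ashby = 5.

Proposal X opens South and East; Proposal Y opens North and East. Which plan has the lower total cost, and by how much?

Proposal X is cheaper by 4.

Proposal X: {South, East}: Upton→East 3·4=12, Holm→East 5·6=30, Milton→East 7·20=140, Ashby→South 5·5=25. Service 207; fixed 46; total 253.
Proposal Y: {North, East}: Upton→East 3·4=12, Holm→East 5·6=30, Milton→East 7·20=140, Ashby→East 6·5=30. Service 212; fixed 45; total 257.
Difference: |253 − 257| = 4.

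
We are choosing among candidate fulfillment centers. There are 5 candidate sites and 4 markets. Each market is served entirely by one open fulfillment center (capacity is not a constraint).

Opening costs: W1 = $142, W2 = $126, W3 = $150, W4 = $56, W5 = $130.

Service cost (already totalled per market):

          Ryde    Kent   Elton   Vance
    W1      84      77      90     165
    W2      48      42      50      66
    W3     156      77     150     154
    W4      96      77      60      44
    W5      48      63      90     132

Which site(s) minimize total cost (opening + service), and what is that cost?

For any fixed open set, each market goes to its cheapest open site; total = fixed + service.
{W2}: Ryde→W2 48, Kent→W2 42, Elton→W2 50, Vance→W2 66. Service 206; fixed 126; total 332.
{W4}: service 277 + fixed 56 = 333
{W2, W4}: Ryde→W2 48, Kent→W2 42, Elton→W2 50, Vance→W4 44. Service 184; fixed 182; total 366.
{W1, W2, W3, W4, W5}: service 184 + fixed 604 = 788
No other subset beats 332.

Open W2 only; minimum total cost 332.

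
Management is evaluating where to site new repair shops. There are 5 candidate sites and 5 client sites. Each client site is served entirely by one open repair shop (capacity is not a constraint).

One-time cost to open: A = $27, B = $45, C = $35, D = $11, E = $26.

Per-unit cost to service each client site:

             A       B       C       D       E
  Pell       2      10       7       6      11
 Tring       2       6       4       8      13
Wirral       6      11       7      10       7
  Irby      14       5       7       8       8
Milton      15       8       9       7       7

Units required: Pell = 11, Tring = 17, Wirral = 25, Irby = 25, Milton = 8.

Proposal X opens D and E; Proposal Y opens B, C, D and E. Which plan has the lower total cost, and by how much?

Proposal Y is cheaper by 63.

Proposal X: {D, E}: Pell→D 6·11=66, Tring→D 8·17=136, Wirral→E 7·25=175, Irby→D 8·25=200, Milton→D 7·8=56. Service 633; fixed 37; total 670.
Proposal Y: {B, C, D, E}: Pell→D 6·11=66, Tring→C 4·17=68, Wirral→C 7·25=175, Irby→B 5·25=125, Milton→D 7·8=56. Service 490; fixed 117; total 607.
Difference: |670 − 607| = 63.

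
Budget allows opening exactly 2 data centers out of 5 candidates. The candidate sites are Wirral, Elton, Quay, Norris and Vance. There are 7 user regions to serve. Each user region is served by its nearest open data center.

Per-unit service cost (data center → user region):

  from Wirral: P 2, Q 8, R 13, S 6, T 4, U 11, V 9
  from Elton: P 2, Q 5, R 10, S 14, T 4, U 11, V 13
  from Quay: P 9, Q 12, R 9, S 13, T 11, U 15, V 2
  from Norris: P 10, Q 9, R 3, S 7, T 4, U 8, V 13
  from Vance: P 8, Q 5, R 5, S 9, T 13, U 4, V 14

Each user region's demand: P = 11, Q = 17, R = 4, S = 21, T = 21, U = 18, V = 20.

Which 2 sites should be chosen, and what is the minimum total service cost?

Choose Wirral and Vance; total service cost 589.

With exactly 2 open, each user region uses its cheapest among the chosen.
{Wirral, Vance}: P→Wirral 2·11=22, Q→Vance 5·17=85, R→Vance 5·4=20, S→Wirral 6·21=126, T→Wirral 4·21=84, U→Vance 4·18=72, V→Wirral 9·20=180. Service cost 589.
{Wirral, Quay}: service cost 642
{Quay, Norris}: service cost 679
Among all 10 size-2 choices, {Wirral, Vance} is lowest.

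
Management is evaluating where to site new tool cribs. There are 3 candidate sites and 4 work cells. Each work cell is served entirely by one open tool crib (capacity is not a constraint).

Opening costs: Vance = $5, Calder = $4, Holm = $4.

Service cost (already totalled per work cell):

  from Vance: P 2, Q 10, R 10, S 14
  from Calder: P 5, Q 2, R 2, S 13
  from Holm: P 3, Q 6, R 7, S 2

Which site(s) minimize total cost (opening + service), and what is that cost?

For any fixed open set, each work cell goes to its cheapest open site; total = fixed + service.
{Calder, Holm}: P→Holm 3, Q→Calder 2, R→Calder 2, S→Holm 2. Service 9; fixed 8; total 17.
{Vance, Calder, Holm}: service 8 + fixed 13 = 21
{Holm}: service 18 + fixed 4 = 22
{Calder}: service 22 + fixed 4 = 26
No other subset beats 17.

Open Calder and Holm; minimum total cost 17.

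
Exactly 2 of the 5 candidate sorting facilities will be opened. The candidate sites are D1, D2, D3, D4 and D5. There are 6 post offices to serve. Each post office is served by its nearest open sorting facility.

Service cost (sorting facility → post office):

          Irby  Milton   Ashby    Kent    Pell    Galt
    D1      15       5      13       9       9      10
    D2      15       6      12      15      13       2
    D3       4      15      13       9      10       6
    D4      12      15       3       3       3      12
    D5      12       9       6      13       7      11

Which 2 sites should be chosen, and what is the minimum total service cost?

Choose D2 and D4; total service cost 29.

With exactly 2 open, each post office uses its cheapest among the chosen.
{D2, D4}: Irby→D4 12, Milton→D2 6, Ashby→D4 3, Kent→D4 3, Pell→D4 3, Galt→D2 2. Service cost 29.
{D3, D4}: service cost 34
{D1, D4}: service cost 36
Among all 10 size-2 choices, {D2, D4} is lowest.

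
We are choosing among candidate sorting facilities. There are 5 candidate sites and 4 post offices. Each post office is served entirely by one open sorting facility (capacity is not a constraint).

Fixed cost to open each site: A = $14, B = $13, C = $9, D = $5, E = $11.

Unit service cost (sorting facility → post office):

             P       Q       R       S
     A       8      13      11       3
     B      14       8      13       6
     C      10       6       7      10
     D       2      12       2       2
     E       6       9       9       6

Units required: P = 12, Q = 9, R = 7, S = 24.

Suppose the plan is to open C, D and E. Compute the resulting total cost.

Total cost: 165

Each post office is assigned to its cheapest site among the open ones.
{C, D, E}: P→D 2·12=24, Q→C 6·9=54, R→D 2·7=14, S→D 2·24=48. Service 140; fixed 25; total 165.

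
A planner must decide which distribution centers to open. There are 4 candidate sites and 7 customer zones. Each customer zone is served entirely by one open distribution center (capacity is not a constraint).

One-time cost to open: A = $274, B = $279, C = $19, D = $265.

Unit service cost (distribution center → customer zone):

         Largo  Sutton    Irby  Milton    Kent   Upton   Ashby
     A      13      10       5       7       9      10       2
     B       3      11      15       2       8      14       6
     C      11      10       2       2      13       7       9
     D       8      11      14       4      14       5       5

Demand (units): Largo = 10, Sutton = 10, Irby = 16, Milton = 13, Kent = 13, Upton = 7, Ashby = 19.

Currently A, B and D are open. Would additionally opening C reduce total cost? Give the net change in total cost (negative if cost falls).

Current service cost with {A, B, D}: 413.
Adding C: each customer zone re-picks its cheapest; new service cost 365, saving 48.
Extra fixed cost: 19. Net change = 19 − 48 = -29.
(Totals: 1231 → 1202.)

Yes — net change −29 (cost falls by 29).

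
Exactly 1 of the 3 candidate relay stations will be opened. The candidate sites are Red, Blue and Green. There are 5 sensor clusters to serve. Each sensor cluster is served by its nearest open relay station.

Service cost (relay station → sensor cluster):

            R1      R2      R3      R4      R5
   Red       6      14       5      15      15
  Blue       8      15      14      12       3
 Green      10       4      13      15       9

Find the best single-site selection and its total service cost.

With exactly 1 open, each sensor cluster uses its cheapest among the chosen.
{Green}: R1→Green 10, R2→Green 4, R3→Green 13, R4→Green 15, R5→Green 9. Service cost 51.
{Blue}: service cost 52
{Red}: service cost 55
Among all 3 size-1 choices, {Green} is lowest.

Choose Green only; total service cost 51.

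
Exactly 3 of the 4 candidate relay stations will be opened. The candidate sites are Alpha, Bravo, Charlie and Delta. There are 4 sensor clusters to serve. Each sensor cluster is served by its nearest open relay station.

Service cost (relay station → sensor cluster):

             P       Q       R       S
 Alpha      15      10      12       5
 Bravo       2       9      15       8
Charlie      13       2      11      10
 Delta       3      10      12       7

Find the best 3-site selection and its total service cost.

Choose Alpha, Bravo and Charlie; total service cost 20.

With exactly 3 open, each sensor cluster uses its cheapest among the chosen.
{Alpha, Bravo, Charlie}: P→Bravo 2, Q→Charlie 2, R→Charlie 11, S→Alpha 5. Service cost 20.
{Alpha, Charlie, Delta}: service cost 21
{Bravo, Charlie, Delta}: service cost 22
Among all 4 size-3 choices, {Alpha, Bravo, Charlie} is lowest.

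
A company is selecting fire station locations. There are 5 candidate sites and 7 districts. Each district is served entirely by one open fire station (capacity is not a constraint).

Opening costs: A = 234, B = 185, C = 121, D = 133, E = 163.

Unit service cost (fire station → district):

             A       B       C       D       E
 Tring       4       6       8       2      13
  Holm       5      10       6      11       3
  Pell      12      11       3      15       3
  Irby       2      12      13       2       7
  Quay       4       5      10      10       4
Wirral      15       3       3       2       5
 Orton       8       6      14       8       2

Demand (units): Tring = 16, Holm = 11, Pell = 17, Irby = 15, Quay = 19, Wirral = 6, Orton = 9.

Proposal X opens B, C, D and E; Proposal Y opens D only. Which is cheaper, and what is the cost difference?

Proposal X: {B, C, D, E}: Tring→D 2·16=32, Holm→E 3·11=33, Pell→C 3·17=51, Irby→D 2·15=30, Quay→E 4·19=76, Wirral→D 2·6=12, Orton→E 2·9=18. Service 252; fixed 602; total 854.
Proposal Y: {D}: Tring→D 2·16=32, Holm→D 11·11=121, Pell→D 15·17=255, Irby→D 2·15=30, Quay→D 10·19=190, Wirral→D 2·6=12, Orton→D 8·9=72. Service 712; fixed 133; total 845.
Difference: |854 − 845| = 9.

Proposal Y is cheaper by 9.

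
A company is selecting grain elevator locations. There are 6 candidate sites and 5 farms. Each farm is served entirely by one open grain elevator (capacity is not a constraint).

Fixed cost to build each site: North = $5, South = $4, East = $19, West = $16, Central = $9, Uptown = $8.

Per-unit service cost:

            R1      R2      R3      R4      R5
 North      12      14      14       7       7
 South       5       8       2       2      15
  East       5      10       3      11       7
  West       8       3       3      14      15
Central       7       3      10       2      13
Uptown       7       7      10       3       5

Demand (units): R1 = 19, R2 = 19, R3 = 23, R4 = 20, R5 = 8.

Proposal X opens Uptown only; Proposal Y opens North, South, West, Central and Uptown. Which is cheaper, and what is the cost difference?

Proposal X: {Uptown}: R1→Uptown 7·19=133, R2→Uptown 7·19=133, R3→Uptown 10·23=230, R4→Uptown 3·20=60, R5→Uptown 5·8=40. Service 596; fixed 8; total 604.
Proposal Y: {North, South, West, Central, Uptown}: R1→South 5·19=95, R2→West 3·19=57, R3→South 2·23=46, R4→South 2·20=40, R5→Uptown 5·8=40. Service 278; fixed 42; total 320.
Difference: |604 − 320| = 284.

Proposal Y is cheaper by 284.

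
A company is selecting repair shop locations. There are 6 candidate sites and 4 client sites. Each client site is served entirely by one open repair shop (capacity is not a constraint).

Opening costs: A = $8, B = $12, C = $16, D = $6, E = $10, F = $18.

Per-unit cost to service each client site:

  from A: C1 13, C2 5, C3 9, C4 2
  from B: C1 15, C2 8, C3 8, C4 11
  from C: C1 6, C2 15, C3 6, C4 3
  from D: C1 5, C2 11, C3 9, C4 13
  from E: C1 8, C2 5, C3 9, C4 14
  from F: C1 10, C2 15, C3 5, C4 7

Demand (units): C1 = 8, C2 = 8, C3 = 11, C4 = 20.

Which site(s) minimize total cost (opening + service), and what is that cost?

Open A, D and F; minimum total cost 207.

For any fixed open set, each client site goes to its cheapest open site; total = fixed + service.
{A, D, F}: C1→D 5·8=40, C2→A 5·8=40, C3→F 5·11=55, C4→A 2·20=40. Service 175; fixed 32; total 207.
{A, C, D}: C1→D 5·8=40, C2→A 5·8=40, C3→C 6·11=66, C4→A 2·20=40. Service 186; fixed 30; total 216.
{A, D, E, F}: service 175 + fixed 42 = 217
{A, B, C, D, E, F}: service 175 + fixed 70 = 245
No other subset beats 207.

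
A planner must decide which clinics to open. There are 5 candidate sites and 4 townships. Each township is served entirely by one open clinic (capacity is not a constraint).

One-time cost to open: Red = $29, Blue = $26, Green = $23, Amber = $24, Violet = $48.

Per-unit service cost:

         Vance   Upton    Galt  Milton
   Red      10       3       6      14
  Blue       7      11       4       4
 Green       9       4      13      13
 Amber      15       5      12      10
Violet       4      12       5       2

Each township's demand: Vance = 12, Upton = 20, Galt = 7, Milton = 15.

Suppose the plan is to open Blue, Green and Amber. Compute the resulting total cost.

Total cost: 325

Each township is assigned to its cheapest site among the open ones.
{Blue, Green, Amber}: Vance→Blue 7·12=84, Upton→Green 4·20=80, Galt→Blue 4·7=28, Milton→Blue 4·15=60. Service 252; fixed 73; total 325.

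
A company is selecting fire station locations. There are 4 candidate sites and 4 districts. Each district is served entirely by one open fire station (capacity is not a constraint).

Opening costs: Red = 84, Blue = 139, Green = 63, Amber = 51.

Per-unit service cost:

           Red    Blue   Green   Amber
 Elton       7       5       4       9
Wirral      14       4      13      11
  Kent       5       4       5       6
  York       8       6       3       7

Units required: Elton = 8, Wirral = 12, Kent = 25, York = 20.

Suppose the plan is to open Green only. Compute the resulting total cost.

Total cost: 436

Each district is assigned to its cheapest site among the open ones.
{Green}: Elton→Green 4·8=32, Wirral→Green 13·12=156, Kent→Green 5·25=125, York→Green 3·20=60. Service 373; fixed 63; total 436.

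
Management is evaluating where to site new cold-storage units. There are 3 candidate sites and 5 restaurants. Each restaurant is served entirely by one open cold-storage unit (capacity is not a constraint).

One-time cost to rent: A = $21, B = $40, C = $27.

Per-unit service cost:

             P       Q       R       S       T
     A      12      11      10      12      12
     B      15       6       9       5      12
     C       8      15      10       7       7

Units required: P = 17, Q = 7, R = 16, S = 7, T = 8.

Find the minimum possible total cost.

Minimum total cost: 480

For any fixed open set, each restaurant goes to its cheapest open site; total = fixed + service.
{B, C}: P→C 8·17=136, Q→B 6·7=42, R→B 9·16=144, S→B 5·7=35, T→C 7·8=56. Service 413; fixed 67; total 480.
{A, B, C}: P→C 8·17=136, Q→B 6·7=42, R→B 9·16=144, S→B 5·7=35, T→C 7·8=56. Service 413; fixed 88; total 501.
{A, C}: service 478 + fixed 48 = 526
{A}: P→A 12·17=204, Q→A 11·7=77, R→A 10·16=160, S→A 12·7=84, T→A 12·8=96. Service 621; fixed 21; total 642.
(All 7 nonempty subsets were checked; B and C is lowest.)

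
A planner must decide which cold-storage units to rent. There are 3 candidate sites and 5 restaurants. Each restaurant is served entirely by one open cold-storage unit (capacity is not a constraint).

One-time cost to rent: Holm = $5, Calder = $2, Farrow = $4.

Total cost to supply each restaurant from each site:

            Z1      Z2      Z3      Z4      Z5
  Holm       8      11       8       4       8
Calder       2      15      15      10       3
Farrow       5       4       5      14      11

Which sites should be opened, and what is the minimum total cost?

Open Holm, Calder and Farrow; minimum total cost 29.

For any fixed open set, each restaurant goes to its cheapest open site; total = fixed + service.
{Holm, Calder, Farrow}: Z1→Calder 2, Z2→Farrow 4, Z3→Farrow 5, Z4→Holm 4, Z5→Calder 3. Service 18; fixed 11; total 29.
{Calder, Farrow}: Z1→Calder 2, Z2→Farrow 4, Z3→Farrow 5, Z4→Calder 10, Z5→Calder 3. Service 24; fixed 6; total 30.
{Holm, Calder}: service 28 + fixed 7 = 35
{Calder}: Z1→Calder 2, Z2→Calder 15, Z3→Calder 15, Z4→Calder 10, Z5→Calder 3. Service 45; fixed 2; total 47.
No other subset beats 29.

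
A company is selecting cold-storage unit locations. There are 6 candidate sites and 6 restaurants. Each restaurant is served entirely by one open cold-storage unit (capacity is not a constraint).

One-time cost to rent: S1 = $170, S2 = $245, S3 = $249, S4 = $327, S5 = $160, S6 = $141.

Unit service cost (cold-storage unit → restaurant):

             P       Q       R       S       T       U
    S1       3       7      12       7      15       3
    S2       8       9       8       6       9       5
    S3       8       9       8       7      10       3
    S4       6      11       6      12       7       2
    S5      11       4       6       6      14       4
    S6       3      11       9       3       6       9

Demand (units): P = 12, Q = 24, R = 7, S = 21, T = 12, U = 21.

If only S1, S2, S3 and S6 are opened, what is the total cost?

Each restaurant is assigned to its cheapest site among the open ones.
{S1, S2, S3, S6}: P→S1 3·12=36, Q→S1 7·24=168, R→S2 8·7=56, S→S6 3·21=63, T→S6 6·12=72, U→S1 3·21=63. Service 458; fixed 805; total 1263.

Total cost: 1263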